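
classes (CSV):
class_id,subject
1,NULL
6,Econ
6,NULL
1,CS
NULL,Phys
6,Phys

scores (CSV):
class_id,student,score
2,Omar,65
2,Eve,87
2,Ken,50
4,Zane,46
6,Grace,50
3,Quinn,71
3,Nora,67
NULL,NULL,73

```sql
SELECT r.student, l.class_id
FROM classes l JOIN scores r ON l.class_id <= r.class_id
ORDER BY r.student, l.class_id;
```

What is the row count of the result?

17

INNER JOIN keeps only pairs where the ON condition holds.
Matching on l.class_id <= r.class_id. A NULL in a compared column never satisfies the condition.
Matched pairs: 17.
Total: 17 rows.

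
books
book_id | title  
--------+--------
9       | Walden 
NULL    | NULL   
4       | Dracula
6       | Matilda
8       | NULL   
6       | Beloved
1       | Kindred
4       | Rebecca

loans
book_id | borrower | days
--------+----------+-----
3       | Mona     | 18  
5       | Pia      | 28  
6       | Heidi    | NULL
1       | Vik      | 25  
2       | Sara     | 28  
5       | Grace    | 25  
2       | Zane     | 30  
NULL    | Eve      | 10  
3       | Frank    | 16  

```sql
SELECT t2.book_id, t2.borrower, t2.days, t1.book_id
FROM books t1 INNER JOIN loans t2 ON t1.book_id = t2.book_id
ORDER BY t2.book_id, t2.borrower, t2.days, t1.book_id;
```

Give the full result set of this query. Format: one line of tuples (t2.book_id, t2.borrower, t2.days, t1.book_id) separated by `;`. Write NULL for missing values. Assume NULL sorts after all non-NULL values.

(1, Vik, 25, 1); (6, Heidi, NULL, 6); (6, Heidi, NULL, 6)

INNER JOIN keeps only pairs where the ON condition holds.
Matching on t1.book_id = t2.book_id. A NULL in a compared column never satisfies the condition.
- t1 row (book_id=9): no match → dropped.
- t1 row (book_id=NULL): no match → dropped.
- t1 row (book_id=4): no match → dropped.
- t1 row (book_id=6): matches 1 t2 row(s) → 1 output row(s).
- t1 row (book_id=8): no match → dropped.
- t1 row (book_id=6): matches 1 t2 row(s) → 1 output row(s).
- t1 row (book_id=1): matches 1 t2 row(s) → 1 output row(s).
- t1 row (book_id=4): no match → dropped.
After projecting and ordering:
t2.book_id | t2.borrower | t2.days | t1.book_id
1 | Vik | 25 | 1
6 | Heidi | NULL | 6
6 | Heidi | NULL | 6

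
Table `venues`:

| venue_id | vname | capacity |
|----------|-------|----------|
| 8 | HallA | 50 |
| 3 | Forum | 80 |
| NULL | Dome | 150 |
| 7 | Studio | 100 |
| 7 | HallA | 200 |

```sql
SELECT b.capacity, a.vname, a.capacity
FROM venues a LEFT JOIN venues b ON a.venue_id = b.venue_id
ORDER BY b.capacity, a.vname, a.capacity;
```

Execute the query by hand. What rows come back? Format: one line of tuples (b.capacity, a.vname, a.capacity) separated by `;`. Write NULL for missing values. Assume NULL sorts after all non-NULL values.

LEFT JOIN keeps every row from `venues a`; unmatched rows get NULL for `venues b`'s columns.
Matching on a.venue_id = b.venue_id. A NULL in a compared column never satisfies the condition.
- a row (venue_id=8): matches 1 b row(s) → 1 output row(s).
- a row (venue_id=3): matches 1 b row(s) → 1 output row(s).
- a row (venue_id=NULL): no match → kept, b columns NULL.
- a row (venue_id=7): matches 2 b row(s) → 2 output row(s).
- a row (venue_id=7): matches 2 b row(s) → 2 output row(s).
After projecting and ordering:
b.capacity | a.vname | a.capacity
50 | HallA | 50
80 | Forum | 80
100 | HallA | 200
100 | Studio | 100
200 | HallA | 200
200 | Studio | 100
NULL | Dome | 150

(50, HallA, 50); (80, Forum, 80); (100, HallA, 200); (100, Studio, 100); (200, HallA, 200); (200, Studio, 100); (NULL, Dome, 150)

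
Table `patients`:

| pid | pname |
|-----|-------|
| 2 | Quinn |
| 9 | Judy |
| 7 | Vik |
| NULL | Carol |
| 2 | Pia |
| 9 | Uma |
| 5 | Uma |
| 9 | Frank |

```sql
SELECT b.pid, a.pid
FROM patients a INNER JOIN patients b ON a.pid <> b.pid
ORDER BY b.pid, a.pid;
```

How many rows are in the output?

INNER JOIN keeps only pairs where the ON condition holds.
Matching on a.pid <> b.pid. A NULL in a compared column never satisfies the condition.
- a[0] pid=2 → 5 match(es) in b → 5 row(s).
- a[1] pid=9 → 4 match(es) in b → 4 row(s).
- a[2] pid=7 → 6 match(es) in b → 6 row(s).
- a[3] pid=NULL → no match; dropped.
- a[4] pid=2 → 5 match(es) in b → 5 row(s).
- a[5] pid=9 → 4 match(es) in b → 4 row(s).
- a[6] pid=5 → 6 match(es) in b → 6 row(s).
- a[7] pid=9 → 4 match(es) in b → 4 row(s).
Total: 34 rows.

34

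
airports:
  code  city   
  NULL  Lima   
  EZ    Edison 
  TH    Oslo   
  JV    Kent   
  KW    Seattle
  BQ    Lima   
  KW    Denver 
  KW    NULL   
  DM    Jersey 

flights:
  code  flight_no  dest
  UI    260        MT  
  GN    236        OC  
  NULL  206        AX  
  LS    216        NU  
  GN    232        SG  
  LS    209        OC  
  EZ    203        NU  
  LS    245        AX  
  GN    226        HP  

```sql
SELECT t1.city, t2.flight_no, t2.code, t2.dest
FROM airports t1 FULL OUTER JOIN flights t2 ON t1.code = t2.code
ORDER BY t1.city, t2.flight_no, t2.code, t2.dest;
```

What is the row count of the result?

17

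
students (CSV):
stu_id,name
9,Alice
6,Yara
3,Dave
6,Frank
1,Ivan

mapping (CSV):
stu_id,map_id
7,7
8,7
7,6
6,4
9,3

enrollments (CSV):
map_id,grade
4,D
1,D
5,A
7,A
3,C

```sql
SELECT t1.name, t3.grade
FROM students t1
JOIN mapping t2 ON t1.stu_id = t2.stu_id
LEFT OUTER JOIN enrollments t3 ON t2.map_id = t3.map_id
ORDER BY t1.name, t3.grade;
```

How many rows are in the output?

Evaluate left to right. First `students t1 INNER JOIN mapping t2` on stu_id: 3 row(s).
Then LEFT JOIN `enrollments t3` on map_id: each of those 3 rows is kept; rows whose t2.map_id has no match in t3 get NULL for t3's columns.
Result: 3 row(s).

3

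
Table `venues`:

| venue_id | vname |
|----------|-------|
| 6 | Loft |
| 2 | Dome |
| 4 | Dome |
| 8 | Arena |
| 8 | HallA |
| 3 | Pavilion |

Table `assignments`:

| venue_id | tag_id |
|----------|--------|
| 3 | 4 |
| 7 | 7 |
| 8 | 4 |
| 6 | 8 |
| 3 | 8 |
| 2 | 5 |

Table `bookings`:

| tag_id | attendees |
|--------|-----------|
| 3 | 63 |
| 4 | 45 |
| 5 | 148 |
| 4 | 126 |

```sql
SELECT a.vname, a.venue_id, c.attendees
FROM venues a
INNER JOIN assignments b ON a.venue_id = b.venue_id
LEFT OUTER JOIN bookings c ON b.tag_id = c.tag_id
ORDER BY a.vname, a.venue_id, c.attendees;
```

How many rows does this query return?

Step 1 — a INNER JOIN b on venue_id → 6 row(s).
Then LEFT JOIN `bookings c` on tag_id: each of those 6 rows is kept; rows whose b.tag_id has no match in c get NULL for c's columns.
Result: 9 row(s).

9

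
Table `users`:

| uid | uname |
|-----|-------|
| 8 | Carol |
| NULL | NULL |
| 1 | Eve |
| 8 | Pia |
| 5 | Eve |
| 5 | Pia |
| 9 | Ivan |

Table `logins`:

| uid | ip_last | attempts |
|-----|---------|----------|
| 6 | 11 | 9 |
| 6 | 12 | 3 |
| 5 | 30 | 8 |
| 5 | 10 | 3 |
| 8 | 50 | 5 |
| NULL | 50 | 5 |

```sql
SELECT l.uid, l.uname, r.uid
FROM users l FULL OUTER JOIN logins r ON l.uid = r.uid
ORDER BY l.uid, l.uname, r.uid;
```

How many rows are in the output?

FULL OUTER JOIN keeps every row from both sides; unmatched rows get NULL for the other side's columns.
Matching on l.uid = r.uid. A NULL in a compared column never satisfies the condition.
- l (uid=8) pairs with 1 row(s) of r.
- l (uid=NULL) has no partner → padded with NULL.
- l (uid=1) has no partner → padded with NULL.
- l (uid=8) pairs with 1 row(s) of r.
- l (uid=5) pairs with 2 row(s) of r.
- l (uid=5) pairs with 2 row(s) of r.
- l (uid=9) has no partner → padded with NULL.
- 3 row(s) from r found no l partner → padded with NULL.
Total: 6 matched + 6 padded = 12 rows.

12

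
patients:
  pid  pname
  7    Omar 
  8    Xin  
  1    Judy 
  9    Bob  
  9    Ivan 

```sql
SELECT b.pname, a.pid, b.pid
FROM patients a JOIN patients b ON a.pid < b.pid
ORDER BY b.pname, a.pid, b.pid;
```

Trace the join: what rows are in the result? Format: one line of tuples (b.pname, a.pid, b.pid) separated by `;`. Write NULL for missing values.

(Bob, 1, 9); (Bob, 7, 9); (Bob, 8, 9); (Ivan, 1, 9); (Ivan, 7, 9); (Ivan, 8, 9); (Omar, 1, 7); (Xin, 1, 8); (Xin, 7, 8)

INNER JOIN keeps only pairs where the ON condition holds.
Matching on a.pid < b.pid.
- pid=7: 3 matching b row(s), so 3 row(s) emitted.
- pid=8: 2 matching b row(s), so 2 row(s) emitted.
- pid=1: 4 matching b row(s), so 4 row(s) emitted.
- pid=9: no matching b row, dropped.
- pid=9: no matching b row, dropped.
After projecting and ordering:
b.pname | a.pid | b.pid
Bob | 1 | 9
Bob | 7 | 9
Bob | 8 | 9
Ivan | 1 | 9
Ivan | 7 | 9
Ivan | 8 | 9
Omar | 1 | 7
Xin | 1 | 8
Xin | 7 | 8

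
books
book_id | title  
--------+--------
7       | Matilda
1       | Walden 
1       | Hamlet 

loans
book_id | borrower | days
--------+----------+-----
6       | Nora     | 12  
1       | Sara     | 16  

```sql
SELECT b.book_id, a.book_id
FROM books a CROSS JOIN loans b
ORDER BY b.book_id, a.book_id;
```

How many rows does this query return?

CROSS JOIN pairs every row of `books` with every row of `loans`: 3 × 2 = 6 rows.

6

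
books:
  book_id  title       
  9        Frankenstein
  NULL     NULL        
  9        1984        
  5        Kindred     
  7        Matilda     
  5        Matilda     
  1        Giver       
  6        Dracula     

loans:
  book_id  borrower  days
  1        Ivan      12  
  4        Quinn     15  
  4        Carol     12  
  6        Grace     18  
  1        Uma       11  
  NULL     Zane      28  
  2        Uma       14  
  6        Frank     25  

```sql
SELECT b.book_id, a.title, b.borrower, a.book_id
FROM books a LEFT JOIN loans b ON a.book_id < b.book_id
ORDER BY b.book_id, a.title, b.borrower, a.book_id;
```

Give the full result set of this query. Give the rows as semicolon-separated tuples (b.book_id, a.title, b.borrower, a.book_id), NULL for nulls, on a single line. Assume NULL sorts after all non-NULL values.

(2, Giver, Uma, 1); (4, Giver, Carol, 1); (4, Giver, Quinn, 1); (6, Giver, Frank, 1); (6, Giver, Grace, 1); (6, Kindred, Frank, 5); (6, Kindred, Grace, 5); (6, Matilda, Frank, 5); (6, Matilda, Grace, 5); (NULL, 1984, NULL, 9); (NULL, Dracula, NULL, 6); (NULL, Frankenstein, NULL, 9); (NULL, Matilda, NULL, 7); (NULL, NULL, NULL, NULL)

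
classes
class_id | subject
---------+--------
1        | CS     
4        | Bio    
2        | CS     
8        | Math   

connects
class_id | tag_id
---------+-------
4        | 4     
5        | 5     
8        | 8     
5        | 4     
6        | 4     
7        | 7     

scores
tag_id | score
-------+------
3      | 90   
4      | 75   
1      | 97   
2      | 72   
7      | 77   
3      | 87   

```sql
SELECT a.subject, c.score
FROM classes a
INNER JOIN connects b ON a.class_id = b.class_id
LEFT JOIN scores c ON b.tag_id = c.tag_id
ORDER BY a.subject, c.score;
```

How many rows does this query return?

2

Joins associate left-to-right: classes INNER JOIN connects on class_id gives 2 intermediate row(s).
Then LEFT JOIN `scores c` on tag_id: each of those 2 rows is kept; rows whose b.tag_id has no match in c get NULL for c's columns.
Result: 2 row(s).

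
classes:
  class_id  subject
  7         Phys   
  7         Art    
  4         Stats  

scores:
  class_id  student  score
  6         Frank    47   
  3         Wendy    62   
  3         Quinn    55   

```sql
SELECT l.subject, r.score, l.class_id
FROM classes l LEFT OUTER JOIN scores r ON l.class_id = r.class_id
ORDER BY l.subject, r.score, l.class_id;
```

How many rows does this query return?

LEFT JOIN keeps every row from `classes`; unmatched rows get NULL for `scores`'s columns.
Matching on l.class_id = r.class_id.
- l (class_id=7) has no partner → padded with NULL.
- l (class_id=7) has no partner → padded with NULL.
- l (class_id=4) has no partner → padded with NULL.
Total: 0 matched + 3 padded = 3 rows.

3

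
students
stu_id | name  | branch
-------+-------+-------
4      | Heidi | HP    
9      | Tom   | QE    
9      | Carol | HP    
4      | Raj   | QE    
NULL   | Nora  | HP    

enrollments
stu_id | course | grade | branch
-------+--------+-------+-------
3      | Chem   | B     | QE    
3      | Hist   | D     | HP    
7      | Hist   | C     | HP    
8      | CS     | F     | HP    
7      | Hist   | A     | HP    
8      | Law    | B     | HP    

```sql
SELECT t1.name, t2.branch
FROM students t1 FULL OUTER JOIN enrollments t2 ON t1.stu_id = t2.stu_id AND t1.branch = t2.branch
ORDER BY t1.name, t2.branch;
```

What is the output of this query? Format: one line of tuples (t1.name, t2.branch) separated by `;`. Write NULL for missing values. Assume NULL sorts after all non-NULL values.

FULL OUTER JOIN keeps every row from both sides; unmatched rows get NULL for the other side's columns.
Matching on t1.stu_id = t2.stu_id AND t1.branch = t2.branch. A NULL in a compared column never satisfies the condition.
Matched pairs: 0; unmatched t1 rows kept: 5; unmatched t2 rows kept: 6.

(Carol, NULL); (Heidi, NULL); (Nora, NULL); (Raj, NULL); (Tom, NULL); (NULL, HP); (NULL, HP); (NULL, HP); (NULL, HP); (NULL, HP); (NULL, QE)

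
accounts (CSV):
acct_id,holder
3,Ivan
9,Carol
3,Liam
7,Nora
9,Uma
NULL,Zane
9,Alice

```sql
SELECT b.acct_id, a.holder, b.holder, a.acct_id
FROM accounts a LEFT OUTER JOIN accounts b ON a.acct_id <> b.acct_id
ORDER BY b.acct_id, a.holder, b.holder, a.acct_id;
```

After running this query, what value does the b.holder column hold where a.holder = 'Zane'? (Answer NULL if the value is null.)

NULL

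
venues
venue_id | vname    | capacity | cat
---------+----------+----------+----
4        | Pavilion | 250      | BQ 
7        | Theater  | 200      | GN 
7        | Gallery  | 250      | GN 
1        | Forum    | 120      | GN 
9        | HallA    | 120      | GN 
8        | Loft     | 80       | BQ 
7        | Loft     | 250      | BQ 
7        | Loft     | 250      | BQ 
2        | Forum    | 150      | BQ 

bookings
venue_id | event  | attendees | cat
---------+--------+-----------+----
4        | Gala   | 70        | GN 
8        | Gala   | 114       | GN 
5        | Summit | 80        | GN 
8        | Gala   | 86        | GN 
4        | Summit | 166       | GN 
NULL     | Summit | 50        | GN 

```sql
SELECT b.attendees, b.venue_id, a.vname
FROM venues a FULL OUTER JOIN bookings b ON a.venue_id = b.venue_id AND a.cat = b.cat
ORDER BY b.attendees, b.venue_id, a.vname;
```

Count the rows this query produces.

FULL OUTER JOIN keeps every row from both sides; unmatched rows get NULL for the other side's columns.
Matching on a.venue_id = b.venue_id AND a.cat = b.cat. A NULL in a compared column never satisfies the condition.
Matched pairs: 0; unmatched a rows kept: 9; unmatched b rows kept: 6.
Total: 0 matched + 15 padded = 15 rows.

15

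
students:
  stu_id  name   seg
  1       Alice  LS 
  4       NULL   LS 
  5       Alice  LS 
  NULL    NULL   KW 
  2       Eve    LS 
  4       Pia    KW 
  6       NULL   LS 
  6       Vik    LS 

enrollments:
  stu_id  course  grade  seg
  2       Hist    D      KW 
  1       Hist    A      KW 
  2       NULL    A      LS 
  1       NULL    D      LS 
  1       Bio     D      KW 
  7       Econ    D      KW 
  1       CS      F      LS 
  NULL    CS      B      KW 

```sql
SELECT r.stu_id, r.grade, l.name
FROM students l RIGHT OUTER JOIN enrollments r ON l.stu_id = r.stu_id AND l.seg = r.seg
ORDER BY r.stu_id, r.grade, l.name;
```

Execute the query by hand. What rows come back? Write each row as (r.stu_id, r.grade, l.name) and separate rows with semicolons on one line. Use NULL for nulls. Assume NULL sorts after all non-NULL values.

(1, A, NULL); (1, D, Alice); (1, D, NULL); (1, F, Alice); (2, A, Eve); (2, D, NULL); (7, D, NULL); (NULL, B, NULL)

RIGHT JOIN keeps every row from `enrollments`; unmatched rows get NULL for `students`'s columns.
Matching on l.stu_id = r.stu_id AND l.seg = r.seg. A NULL in a compared column never satisfies the condition.
- stu_id=1, seg=LS: 2 matching r row(s), so 2 row(s) emitted.
- stu_id=4, seg=LS: no matching r row.
- stu_id=5, seg=LS: no matching r row.
- stu_id=NULL, seg=KW: no matching r row.
- stu_id=2, seg=LS: 1 matching r row(s), so 1 row(s) emitted.
- stu_id=4, seg=KW: no matching r row.
- stu_id=6, seg=LS: no matching r row.
- stu_id=6, seg=LS: no matching r row.
- 5 r row(s) had no l match → kept, l columns NULL.
After projecting and ordering:
r.stu_id | r.grade | l.name
1 | A | NULL
1 | D | Alice
1 | D | NULL
1 | F | Alice
2 | A | Eve
2 | D | NULL
7 | D | NULL
NULL | B | NULL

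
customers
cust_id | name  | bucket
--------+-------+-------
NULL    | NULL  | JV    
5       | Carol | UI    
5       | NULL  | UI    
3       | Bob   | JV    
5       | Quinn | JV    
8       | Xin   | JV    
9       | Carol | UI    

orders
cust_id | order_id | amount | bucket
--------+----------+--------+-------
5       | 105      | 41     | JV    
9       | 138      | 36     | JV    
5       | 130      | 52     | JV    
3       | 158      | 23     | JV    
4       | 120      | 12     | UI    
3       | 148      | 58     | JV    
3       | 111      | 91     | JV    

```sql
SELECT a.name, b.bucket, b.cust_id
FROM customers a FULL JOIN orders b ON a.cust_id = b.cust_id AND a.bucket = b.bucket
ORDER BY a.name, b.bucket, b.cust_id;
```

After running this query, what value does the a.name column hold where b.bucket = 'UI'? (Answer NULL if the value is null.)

NULL

FULL OUTER JOIN keeps every row from both sides; unmatched rows get NULL for the other side's columns.
Matching on a.cust_id = b.cust_id AND a.bucket = b.bucket. A NULL in a compared column never satisfies the condition.
Matched pairs: 5; unmatched a rows kept: 5; unmatched b rows kept: 2.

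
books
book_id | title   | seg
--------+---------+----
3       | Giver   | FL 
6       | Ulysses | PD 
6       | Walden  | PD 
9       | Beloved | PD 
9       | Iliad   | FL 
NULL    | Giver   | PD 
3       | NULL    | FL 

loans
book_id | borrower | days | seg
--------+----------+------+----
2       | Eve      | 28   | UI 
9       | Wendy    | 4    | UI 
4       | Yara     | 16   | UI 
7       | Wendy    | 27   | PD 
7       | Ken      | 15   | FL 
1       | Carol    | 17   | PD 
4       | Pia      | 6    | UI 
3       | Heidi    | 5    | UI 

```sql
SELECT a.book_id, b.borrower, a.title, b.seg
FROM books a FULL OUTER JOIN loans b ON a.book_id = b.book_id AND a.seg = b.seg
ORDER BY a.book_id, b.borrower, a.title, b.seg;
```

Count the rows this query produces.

15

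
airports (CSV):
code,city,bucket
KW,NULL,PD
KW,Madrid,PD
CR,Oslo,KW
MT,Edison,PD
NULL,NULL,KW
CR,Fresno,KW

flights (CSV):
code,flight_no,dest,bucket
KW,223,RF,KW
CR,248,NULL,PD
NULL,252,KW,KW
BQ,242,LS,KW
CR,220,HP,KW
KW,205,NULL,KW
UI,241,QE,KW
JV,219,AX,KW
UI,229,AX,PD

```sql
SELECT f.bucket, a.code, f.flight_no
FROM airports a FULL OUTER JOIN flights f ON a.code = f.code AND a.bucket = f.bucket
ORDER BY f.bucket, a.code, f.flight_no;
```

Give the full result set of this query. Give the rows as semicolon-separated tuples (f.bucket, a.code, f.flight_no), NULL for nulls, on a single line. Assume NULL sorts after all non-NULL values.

(KW, CR, 220); (KW, CR, 220); (KW, NULL, 205); (KW, NULL, 219); (KW, NULL, 223); (KW, NULL, 241); (KW, NULL, 242); (KW, NULL, 252); (PD, NULL, 229); (PD, NULL, 248); (NULL, KW, NULL); (NULL, KW, NULL); (NULL, MT, NULL); (NULL, NULL, NULL)

FULL OUTER JOIN keeps every row from both sides; unmatched rows get NULL for the other side's columns.
Matching on a.code = f.code AND a.bucket = f.bucket. A NULL in a compared column never satisfies the condition.
- a[0] code=KW, bucket=PD → no match; kept with NULLs on the f side.
- a[1] code=KW, bucket=PD → no match; kept with NULLs on the f side.
- a[2] code=CR, bucket=KW → 1 match(es) in f → 1 row(s).
- a[3] code=MT, bucket=PD → no match; kept with NULLs on the f side.
- a[4] code=NULL, bucket=KW → no match; kept with NULLs on the f side.
- a[5] code=CR, bucket=KW → 1 match(es) in f → 1 row(s).
- 8 f row(s) had no a match → kept, a columns NULL.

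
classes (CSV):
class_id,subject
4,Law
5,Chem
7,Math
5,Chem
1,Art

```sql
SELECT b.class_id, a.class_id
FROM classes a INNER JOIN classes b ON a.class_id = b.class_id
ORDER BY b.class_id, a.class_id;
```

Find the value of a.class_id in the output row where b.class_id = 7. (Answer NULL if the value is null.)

INNER JOIN keeps only pairs where the ON condition holds.
Matching on a.class_id = b.class_id.
Matched pairs: 7.

7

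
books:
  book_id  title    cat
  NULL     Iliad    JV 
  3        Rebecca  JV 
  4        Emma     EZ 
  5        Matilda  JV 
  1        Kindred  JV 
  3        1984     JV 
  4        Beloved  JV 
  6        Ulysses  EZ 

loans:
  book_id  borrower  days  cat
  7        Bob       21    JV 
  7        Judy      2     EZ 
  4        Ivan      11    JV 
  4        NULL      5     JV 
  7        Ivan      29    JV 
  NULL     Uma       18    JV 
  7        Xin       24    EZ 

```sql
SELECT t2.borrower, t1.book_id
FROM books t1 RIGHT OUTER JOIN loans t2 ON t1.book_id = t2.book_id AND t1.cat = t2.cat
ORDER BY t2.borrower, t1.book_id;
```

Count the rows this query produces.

RIGHT JOIN keeps every row from `loans`; unmatched rows get NULL for `books`'s columns.
Matching on t1.book_id = t2.book_id AND t1.cat = t2.cat. A NULL in a compared column never satisfies the condition.
- t1[0] book_id=NULL, cat=JV → no match.
- t1[1] book_id=3, cat=JV → no match.
- t1[2] book_id=4, cat=EZ → no match.
- t1[3] book_id=5, cat=JV → no match.
- t1[4] book_id=1, cat=JV → no match.
- t1[5] book_id=3, cat=JV → no match.
- t1[6] book_id=4, cat=JV → 2 match(es) in t2 → 2 row(s).
- t1[7] book_id=6, cat=EZ → no match.
- 5 t2 row(s) had no t1 match → kept, t1 columns NULL.
Total: 2 matched + 5 padded = 7 rows.

7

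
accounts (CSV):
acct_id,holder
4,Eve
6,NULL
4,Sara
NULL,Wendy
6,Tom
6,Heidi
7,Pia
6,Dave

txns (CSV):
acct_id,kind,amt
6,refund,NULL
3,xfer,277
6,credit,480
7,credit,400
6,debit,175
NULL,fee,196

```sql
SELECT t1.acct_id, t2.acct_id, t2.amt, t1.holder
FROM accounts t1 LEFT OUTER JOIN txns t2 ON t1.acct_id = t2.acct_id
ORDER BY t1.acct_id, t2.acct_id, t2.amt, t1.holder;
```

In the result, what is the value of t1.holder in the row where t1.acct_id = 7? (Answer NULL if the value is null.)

Pia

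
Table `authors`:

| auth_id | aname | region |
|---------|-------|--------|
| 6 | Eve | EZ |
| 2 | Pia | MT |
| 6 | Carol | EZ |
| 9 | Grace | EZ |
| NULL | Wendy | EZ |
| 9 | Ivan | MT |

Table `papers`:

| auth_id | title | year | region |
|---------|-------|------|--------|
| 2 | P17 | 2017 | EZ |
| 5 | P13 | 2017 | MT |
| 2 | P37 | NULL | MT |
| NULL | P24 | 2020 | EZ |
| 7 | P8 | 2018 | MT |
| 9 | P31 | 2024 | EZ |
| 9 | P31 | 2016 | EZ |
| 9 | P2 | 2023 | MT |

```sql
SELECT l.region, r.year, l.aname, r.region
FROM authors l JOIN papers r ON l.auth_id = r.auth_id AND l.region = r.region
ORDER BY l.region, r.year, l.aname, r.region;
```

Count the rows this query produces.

4

INNER JOIN keeps only pairs where the ON condition holds.
Matching on l.auth_id = r.auth_id AND l.region = r.region. A NULL in a compared column never satisfies the condition.
- l[0] auth_id=6, region=EZ → no match; dropped.
- l[1] auth_id=2, region=MT → 1 match(es) in r → 1 row(s).
- l[2] auth_id=6, region=EZ → no match; dropped.
- l[3] auth_id=9, region=EZ → 2 match(es) in r → 2 row(s).
- l[4] auth_id=NULL, region=EZ → no match; dropped.
- l[5] auth_id=9, region=MT → 1 match(es) in r → 1 row(s).
Total: 4 rows.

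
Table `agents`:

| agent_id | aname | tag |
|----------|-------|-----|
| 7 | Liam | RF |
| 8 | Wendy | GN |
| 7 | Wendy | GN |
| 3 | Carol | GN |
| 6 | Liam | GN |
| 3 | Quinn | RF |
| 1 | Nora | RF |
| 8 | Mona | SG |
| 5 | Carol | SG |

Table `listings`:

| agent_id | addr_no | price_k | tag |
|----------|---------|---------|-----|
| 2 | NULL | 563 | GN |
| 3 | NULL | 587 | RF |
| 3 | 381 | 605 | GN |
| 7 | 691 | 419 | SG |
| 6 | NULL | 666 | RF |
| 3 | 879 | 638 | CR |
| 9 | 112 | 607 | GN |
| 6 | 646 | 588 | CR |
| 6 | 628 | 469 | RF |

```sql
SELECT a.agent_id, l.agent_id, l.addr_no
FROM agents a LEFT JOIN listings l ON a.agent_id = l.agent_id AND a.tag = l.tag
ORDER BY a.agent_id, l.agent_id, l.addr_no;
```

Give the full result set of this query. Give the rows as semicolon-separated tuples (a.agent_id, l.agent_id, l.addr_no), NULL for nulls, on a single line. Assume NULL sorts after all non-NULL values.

LEFT JOIN keeps every row from `agents`; unmatched rows get NULL for `listings`'s columns.
Matching on a.agent_id = l.agent_id AND a.tag = l.tag.
- agent_id=7, tag=RF: no l row matches, row kept with l columns NULL.
- agent_id=8, tag=GN: no l row matches, row kept with l columns NULL.
- agent_id=7, tag=GN: no l row matches, row kept with l columns NULL.
- agent_id=3, tag=GN: 1 matching l row(s), so 1 row(s) emitted.
- agent_id=6, tag=GN: no l row matches, row kept with l columns NULL.
- agent_id=3, tag=RF: 1 matching l row(s), so 1 row(s) emitted.
- agent_id=1, tag=RF: no l row matches, row kept with l columns NULL.
- agent_id=8, tag=SG: no l row matches, row kept with l columns NULL.
- agent_id=5, tag=SG: no l row matches, row kept with l columns NULL.
After projecting and ordering:
a.agent_id | l.agent_id | l.addr_no
1 | NULL | NULL
3 | 3 | 381
3 | 3 | NULL
5 | NULL | NULL
6 | NULL | NULL
7 | NULL | NULL
7 | NULL | NULL
8 | NULL | NULL
8 | NULL | NULL

(1, NULL, NULL); (3, 3, 381); (3, 3, NULL); (5, NULL, NULL); (6, NULL, NULL); (7, NULL, NULL); (7, NULL, NULL); (8, NULL, NULL); (8, NULL, NULL)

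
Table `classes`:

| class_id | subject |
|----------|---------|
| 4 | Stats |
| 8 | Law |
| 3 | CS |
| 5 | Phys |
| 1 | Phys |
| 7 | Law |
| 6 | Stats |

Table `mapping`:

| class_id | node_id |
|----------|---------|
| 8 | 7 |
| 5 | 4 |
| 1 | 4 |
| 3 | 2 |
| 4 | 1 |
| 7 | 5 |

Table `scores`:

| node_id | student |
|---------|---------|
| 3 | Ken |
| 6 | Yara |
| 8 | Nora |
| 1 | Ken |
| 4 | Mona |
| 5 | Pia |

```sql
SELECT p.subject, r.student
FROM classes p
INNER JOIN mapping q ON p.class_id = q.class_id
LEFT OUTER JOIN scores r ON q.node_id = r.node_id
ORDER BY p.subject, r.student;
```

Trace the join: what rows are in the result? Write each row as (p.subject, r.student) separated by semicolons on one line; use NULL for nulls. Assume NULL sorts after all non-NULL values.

(CS, NULL); (Law, Pia); (Law, NULL); (Phys, Mona); (Phys, Mona); (Stats, Ken)

Joins associate left-to-right: classes INNER JOIN mapping on class_id gives 6 intermediate row(s).
Then LEFT JOIN `scores r` on node_id: each of those 6 rows is kept; rows whose q.node_id has no match in r get NULL for r's columns.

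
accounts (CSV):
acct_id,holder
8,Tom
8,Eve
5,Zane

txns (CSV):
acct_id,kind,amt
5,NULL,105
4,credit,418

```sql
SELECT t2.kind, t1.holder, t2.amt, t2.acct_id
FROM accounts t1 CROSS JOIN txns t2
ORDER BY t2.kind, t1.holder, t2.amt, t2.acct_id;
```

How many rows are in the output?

6

CROSS JOIN pairs every row of `accounts` with every row of `txns`: 3 × 2 = 6 rows.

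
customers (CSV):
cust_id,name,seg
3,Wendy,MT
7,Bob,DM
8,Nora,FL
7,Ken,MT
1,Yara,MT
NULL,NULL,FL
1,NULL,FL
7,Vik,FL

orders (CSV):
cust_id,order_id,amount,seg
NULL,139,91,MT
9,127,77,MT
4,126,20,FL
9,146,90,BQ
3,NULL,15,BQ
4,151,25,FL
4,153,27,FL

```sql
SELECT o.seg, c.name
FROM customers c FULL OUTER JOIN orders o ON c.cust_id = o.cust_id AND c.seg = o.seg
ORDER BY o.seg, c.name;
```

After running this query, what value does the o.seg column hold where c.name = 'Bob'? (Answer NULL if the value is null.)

NULL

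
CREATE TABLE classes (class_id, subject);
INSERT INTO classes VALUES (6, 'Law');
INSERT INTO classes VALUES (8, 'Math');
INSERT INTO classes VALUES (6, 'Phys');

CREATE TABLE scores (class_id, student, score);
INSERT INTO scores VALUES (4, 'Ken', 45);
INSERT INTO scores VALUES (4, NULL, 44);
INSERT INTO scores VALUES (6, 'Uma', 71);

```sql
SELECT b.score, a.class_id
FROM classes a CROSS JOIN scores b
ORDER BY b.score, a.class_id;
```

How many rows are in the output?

9

CROSS JOIN pairs every row of `classes` with every row of `scores`: 3 × 3 = 9 rows.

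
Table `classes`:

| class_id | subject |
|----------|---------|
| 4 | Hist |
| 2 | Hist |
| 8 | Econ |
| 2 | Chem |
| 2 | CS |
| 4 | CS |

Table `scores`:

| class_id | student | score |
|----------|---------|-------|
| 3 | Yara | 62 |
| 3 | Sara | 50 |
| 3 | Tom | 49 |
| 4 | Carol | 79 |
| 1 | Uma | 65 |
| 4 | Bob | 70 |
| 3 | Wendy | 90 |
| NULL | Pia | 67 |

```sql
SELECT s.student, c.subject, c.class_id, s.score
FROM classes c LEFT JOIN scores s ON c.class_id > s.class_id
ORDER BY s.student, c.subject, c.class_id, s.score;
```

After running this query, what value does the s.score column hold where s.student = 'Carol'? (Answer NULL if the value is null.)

LEFT JOIN keeps every row from `classes`; unmatched rows get NULL for `scores`'s columns.
Matching on c.class_id > s.class_id. A NULL in a compared column never satisfies the condition.
Matched pairs: 20; unmatched c rows kept: 0.

79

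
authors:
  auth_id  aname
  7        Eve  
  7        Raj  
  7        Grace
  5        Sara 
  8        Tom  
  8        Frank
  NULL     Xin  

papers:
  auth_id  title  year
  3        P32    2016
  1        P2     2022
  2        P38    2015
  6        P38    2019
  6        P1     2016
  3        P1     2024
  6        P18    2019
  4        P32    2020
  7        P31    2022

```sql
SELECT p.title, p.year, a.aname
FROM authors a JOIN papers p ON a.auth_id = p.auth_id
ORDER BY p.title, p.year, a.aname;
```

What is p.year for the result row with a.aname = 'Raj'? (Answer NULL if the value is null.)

INNER JOIN keeps only pairs where the ON condition holds.
Matching on a.auth_id = p.auth_id. A NULL in a compared column never satisfies the condition.
- a (auth_id=7) pairs with 1 row(s) of p.
- a (auth_id=7) pairs with 1 row(s) of p.
- a (auth_id=7) pairs with 1 row(s) of p.
- a (auth_id=5) has no partner → excluded.
- a (auth_id=8) has no partner → excluded.
- a (auth_id=8) has no partner → excluded.
- a (auth_id=NULL) has no partner → excluded.

2022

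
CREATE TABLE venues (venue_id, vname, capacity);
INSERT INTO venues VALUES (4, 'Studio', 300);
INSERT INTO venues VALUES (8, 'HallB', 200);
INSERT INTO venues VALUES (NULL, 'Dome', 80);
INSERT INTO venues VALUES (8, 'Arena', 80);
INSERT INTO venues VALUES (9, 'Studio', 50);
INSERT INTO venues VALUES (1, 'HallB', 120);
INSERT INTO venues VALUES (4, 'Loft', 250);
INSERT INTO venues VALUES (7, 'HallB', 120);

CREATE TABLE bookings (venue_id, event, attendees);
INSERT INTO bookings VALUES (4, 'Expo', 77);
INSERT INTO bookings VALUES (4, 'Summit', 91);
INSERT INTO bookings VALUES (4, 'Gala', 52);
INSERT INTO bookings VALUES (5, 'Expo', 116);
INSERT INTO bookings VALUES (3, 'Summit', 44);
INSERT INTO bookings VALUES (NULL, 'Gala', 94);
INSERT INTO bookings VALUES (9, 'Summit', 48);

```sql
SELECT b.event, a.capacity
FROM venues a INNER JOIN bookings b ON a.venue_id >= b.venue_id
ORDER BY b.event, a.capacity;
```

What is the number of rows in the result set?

29

INNER JOIN keeps only pairs where the ON condition holds.
Matching on a.venue_id >= b.venue_id. A NULL in a compared column never satisfies the condition.
Matched pairs: 29.
Total: 29 rows.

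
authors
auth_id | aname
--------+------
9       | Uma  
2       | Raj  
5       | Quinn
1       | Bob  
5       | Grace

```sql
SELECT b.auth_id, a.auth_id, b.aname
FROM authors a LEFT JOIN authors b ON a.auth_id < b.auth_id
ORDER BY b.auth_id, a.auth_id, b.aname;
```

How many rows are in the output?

10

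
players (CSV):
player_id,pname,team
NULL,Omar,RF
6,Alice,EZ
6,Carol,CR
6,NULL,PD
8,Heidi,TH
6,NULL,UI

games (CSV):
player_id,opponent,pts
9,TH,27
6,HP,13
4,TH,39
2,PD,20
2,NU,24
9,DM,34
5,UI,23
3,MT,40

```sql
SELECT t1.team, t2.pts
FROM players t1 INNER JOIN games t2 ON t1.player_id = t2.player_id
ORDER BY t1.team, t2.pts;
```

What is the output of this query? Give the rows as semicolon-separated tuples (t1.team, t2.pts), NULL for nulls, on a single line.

(CR, 13); (EZ, 13); (PD, 13); (UI, 13)

INNER JOIN keeps only pairs where the ON condition holds.
Matching on t1.player_id = t2.player_id. A NULL in a compared column never satisfies the condition.
- t1 row (player_id=NULL): no match → dropped.
- t1 row (player_id=6): matches 1 t2 row(s) → 1 output row(s).
- t1 row (player_id=6): matches 1 t2 row(s) → 1 output row(s).
- t1 row (player_id=6): matches 1 t2 row(s) → 1 output row(s).
- t1 row (player_id=8): no match → dropped.
- t1 row (player_id=6): matches 1 t2 row(s) → 1 output row(s).
After projecting and ordering:
t1.team | t2.pts
CR | 13
EZ | 13
PD | 13
UI | 13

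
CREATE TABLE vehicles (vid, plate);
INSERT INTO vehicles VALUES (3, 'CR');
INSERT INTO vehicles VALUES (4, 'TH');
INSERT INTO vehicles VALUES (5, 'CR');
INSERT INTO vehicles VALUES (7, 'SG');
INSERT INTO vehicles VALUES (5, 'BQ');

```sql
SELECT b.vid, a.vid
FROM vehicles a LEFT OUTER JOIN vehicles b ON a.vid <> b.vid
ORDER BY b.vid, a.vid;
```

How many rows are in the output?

LEFT JOIN keeps every row from `vehicles a`; unmatched rows get NULL for `vehicles b`'s columns.
Matching on a.vid <> b.vid.
Matched pairs: 18; unmatched a rows kept: 0.
Total: 18 rows.

18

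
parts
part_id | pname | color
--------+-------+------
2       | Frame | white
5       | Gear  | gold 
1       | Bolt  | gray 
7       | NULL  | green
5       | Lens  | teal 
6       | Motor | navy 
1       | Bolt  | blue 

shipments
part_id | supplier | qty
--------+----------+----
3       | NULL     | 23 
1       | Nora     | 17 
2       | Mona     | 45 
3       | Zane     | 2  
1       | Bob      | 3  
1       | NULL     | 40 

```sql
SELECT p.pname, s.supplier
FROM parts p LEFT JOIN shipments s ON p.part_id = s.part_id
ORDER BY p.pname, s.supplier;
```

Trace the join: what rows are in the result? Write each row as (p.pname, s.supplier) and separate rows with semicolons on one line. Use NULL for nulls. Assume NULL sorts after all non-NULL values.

LEFT JOIN keeps every row from `parts`; unmatched rows get NULL for `shipments`'s columns.
Matching on p.part_id = s.part_id.
Matched pairs: 7; unmatched p rows kept: 4.

(Bolt, Bob); (Bolt, Bob); (Bolt, Nora); (Bolt, Nora); (Bolt, NULL); (Bolt, NULL); (Frame, Mona); (Gear, NULL); (Lens, NULL); (Motor, NULL); (NULL, NULL)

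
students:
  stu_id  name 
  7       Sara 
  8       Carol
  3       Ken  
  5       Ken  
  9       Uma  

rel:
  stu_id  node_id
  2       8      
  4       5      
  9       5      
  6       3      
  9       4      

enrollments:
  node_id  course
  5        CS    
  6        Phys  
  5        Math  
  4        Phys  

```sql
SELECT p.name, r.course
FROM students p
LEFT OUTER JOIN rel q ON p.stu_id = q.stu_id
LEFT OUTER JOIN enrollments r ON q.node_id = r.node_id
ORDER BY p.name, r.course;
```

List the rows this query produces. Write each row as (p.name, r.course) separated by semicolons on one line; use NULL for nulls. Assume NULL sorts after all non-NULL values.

Evaluate left to right. First `students p LEFT JOIN rel q` on stu_id: 6 row(s).
Then LEFT JOIN `enrollments r` on node_id: each of those 6 rows is kept; rows whose q.node_id has no match in r get NULL for r's columns.

(Carol, NULL); (Ken, NULL); (Ken, NULL); (Sara, NULL); (Uma, CS); (Uma, Math); (Uma, Phys)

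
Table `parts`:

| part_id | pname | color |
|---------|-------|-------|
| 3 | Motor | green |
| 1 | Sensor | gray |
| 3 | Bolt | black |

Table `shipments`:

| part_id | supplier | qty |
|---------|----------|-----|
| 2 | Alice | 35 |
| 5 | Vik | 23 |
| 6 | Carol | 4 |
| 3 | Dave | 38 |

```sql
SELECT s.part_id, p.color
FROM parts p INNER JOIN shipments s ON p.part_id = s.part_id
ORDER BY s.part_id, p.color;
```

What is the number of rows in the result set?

INNER JOIN keeps only pairs where the ON condition holds.
Matching on p.part_id = s.part_id.
- p[0] part_id=3 → 1 match(es) in s → 1 row(s).
- p[1] part_id=1 → no match; dropped.
- p[2] part_id=3 → 1 match(es) in s → 1 row(s).
Total: 2 rows.

2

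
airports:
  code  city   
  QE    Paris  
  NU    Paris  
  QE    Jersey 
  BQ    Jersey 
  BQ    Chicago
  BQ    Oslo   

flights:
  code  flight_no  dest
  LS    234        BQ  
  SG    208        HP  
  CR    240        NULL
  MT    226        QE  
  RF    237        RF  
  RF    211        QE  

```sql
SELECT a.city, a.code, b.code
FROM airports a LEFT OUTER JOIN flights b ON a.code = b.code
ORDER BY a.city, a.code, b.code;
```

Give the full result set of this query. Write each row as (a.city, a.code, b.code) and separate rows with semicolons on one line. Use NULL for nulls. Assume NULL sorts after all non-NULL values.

(Chicago, BQ, NULL); (Jersey, BQ, NULL); (Jersey, QE, NULL); (Oslo, BQ, NULL); (Paris, NU, NULL); (Paris, QE, NULL)

LEFT JOIN keeps every row from `airports`; unmatched rows get NULL for `flights`'s columns.
Matching on a.code = b.code.
- a row (code=QE): no match → kept, b columns NULL.
- a row (code=NU): no match → kept, b columns NULL.
- a row (code=QE): no match → kept, b columns NULL.
- a row (code=BQ): no match → kept, b columns NULL.
- a row (code=BQ): no match → kept, b columns NULL.
- a row (code=BQ): no match → kept, b columns NULL.
After projecting and ordering:
a.city | a.code | b.code
Chicago | BQ | NULL
Jersey | BQ | NULL
Jersey | QE | NULL
Oslo | BQ | NULL
Paris | NU | NULL
Paris | QE | NULL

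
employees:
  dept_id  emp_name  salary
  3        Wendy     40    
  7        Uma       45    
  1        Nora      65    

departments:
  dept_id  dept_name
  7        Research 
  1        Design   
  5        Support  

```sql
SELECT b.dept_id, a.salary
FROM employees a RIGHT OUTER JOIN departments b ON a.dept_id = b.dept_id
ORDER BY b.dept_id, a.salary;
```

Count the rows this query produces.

RIGHT JOIN keeps every row from `departments`; unmatched rows get NULL for `employees`'s columns.
Matching on a.dept_id = b.dept_id.
Matched pairs: 2; unmatched b rows kept: 1.
Total: 2 matched + 1 padded = 3 rows.

3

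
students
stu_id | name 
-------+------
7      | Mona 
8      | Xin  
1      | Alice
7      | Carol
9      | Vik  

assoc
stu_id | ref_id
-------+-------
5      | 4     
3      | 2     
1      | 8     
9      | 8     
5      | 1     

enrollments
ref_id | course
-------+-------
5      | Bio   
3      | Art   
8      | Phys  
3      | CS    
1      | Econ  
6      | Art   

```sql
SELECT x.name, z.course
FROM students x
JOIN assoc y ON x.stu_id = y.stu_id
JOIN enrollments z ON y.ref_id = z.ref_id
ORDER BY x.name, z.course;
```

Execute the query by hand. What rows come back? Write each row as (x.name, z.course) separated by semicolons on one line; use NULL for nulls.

(Alice, Phys); (Vik, Phys)

Joins associate left-to-right: students INNER JOIN assoc on stu_id gives 2 intermediate row(s).
Then INNER JOIN `enrollments z` on ref_id: keep only rows whose y.ref_id appears in z.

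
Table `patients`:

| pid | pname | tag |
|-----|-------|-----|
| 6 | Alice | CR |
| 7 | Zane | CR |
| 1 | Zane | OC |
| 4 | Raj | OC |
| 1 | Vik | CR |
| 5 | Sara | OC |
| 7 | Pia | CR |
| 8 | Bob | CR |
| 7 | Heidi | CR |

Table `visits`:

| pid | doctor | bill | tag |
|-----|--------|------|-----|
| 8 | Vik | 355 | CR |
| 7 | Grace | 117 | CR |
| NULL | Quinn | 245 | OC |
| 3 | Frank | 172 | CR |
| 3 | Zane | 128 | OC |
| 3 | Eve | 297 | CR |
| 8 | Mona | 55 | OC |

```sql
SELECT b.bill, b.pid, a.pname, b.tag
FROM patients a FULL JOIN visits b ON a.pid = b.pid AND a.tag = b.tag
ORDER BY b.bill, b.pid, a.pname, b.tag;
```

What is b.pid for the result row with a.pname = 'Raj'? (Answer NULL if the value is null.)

NULL

FULL OUTER JOIN keeps every row from both sides; unmatched rows get NULL for the other side's columns.
Matching on a.pid = b.pid AND a.tag = b.tag. A NULL in a compared column never satisfies the condition.
- a row (pid=6, tag=CR): no match → kept, b columns NULL.
- a row (pid=7, tag=CR): matches 1 b row(s) → 1 output row(s).
- a row (pid=1, tag=OC): no match → kept, b columns NULL.
- a row (pid=4, tag=OC): no match → kept, b columns NULL.
- a row (pid=1, tag=CR): no match → kept, b columns NULL.
- a row (pid=5, tag=OC): no match → kept, b columns NULL.
- a row (pid=7, tag=CR): matches 1 b row(s) → 1 output row(s).
- a row (pid=8, tag=CR): matches 1 b row(s) → 1 output row(s).
- a row (pid=7, tag=CR): matches 1 b row(s) → 1 output row(s).
- 5 row(s) from b found no a partner → padded with NULL.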